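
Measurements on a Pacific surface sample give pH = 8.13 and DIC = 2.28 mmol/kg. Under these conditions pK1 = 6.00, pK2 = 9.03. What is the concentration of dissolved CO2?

[CO2*] = 14.9 μmol/kg

α₀ = 1 / (1 + K1/[H⁺] + K1K2/[H⁺]²) = 1 / (1 + 10^+2.13 + 10^+1.23)
   = 1 / (1 + 134.90 + 16.982) = 1/152.88 = 0.006541
[CO2*] = α₀ × DIC = 0.006541 × 2.28 = 0.0149 mmol/kg = 14.9 μmol/kg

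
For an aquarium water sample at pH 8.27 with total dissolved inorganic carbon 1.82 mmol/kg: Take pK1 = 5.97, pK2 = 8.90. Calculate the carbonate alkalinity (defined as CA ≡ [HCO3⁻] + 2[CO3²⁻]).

CA = [HCO3⁻] + 2[CO3²⁻] = (α₁ + 2α₂)·DIC
At pH 8.27: [H⁺]/K1 = 10^-2.30 = 0.0050119, K2/[H⁺] = 10^-0.63 = 0.23442
α₁ = 1/(1 + 0.0050119 + 0.23442) = 1/1.2394 = 0.8068; α₂ = α₁·K2/[H⁺] = 0.1891
α₁ + 2α₂ = 1.1851
CA = 1.1851 × 1.82 = 2.16 mmol/kg

CA = 2.16 mmol/kg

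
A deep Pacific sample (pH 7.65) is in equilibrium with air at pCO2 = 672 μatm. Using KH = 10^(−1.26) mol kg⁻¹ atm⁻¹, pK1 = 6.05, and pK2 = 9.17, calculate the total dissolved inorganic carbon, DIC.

[CO2*] = KH · pCO2 = 10^(−1.26) × 672×10^-6 = 3.693×10^-5 mol/kg
α₀ = 1/(1 + K1/[H⁺] + K1K2/[H⁺]²) = 1/(1 + 10^+1.60 + 10^+0.08) = 0.02380
DIC = [CO2*]/α₀ = 3.693×10^-5 / 0.02380 = 1.55 mmol/kg

DIC = 1.55 mmol/kg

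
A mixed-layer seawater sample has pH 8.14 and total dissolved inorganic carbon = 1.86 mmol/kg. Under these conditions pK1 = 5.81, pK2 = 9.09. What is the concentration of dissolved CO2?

α₀ = 1 / (1 + K1/[H⁺] + K1K2/[H⁺]²) = 1 / (1 + 10^+2.33 + 10^+1.38)
   = 1 / (1 + 213.80 + 23.988) = 1/238.78 = 0.004188
[CO2*] = α₀ × DIC = 0.004188 × 1.86 = 0.00779 mmol/kg = 7.79 μmol/kg

[CO2*] = 7.79 μmol/kg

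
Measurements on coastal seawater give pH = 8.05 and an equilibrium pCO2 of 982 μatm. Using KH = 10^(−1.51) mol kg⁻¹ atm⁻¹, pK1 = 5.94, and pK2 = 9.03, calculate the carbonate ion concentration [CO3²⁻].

[CO2*] = KH · pCO2 = 10^(−1.51) × 982×10^-6 = 3.035×10^-5 mol/kg
α₀ = 1/(1 + K1/[H⁺] + K1K2/[H⁺]²) = 1/(1 + 10^+2.11 + 10^+1.13) = 0.006978
DIC = [CO2*]/α₀ = 3.035×10^-5 / 0.006978 = 4.349 mmol/kg
[CO3²⁻] = α₂·DIC; α₂ = 0.09413, so [CO3²⁻] = 0.09413 × 4.349 = 0.409 mmol/kg

[CO3²⁻] = 0.409 mmol/kg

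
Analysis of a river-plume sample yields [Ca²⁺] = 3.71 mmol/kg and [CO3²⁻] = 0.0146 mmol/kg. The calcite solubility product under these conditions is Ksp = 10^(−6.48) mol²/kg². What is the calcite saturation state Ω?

Ksp = 10^(−6.48) = 3.311×10^-7
Ω = [Ca²⁺][CO3²⁻]/Ksp = (3.71×10^-3)(0.0146×10^-3) / 3.311×10^-7 = 0.164

Ω = 0.164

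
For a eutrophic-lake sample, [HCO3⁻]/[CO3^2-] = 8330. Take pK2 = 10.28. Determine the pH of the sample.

pH = 6.36

From K2 = [H⁺][CO3^2-]/[HCO3⁻]:  pH = pK2 − log₁₀([HCO3⁻]/[CO3^2-])
log₁₀(8330) = +3.921
pH = 10.28 − (+3.921) = 6.36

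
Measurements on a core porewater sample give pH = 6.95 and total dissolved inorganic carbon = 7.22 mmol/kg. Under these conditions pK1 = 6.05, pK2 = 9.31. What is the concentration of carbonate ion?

[CO3²⁻] = 0.0279 mmol/kg

α₂ = 1 / (1 + [H⁺]/K2 + [H⁺]²/(K1K2)) = 1 / (1 + 10^+2.36 + 10^+1.46)
   = 1 / (1 + 229.09 + 28.840) = 1/258.93 = 0.003862
[CO3²⁻] = α₂ × DIC = 0.003862 × 7.22 = 0.0279 mmol/kg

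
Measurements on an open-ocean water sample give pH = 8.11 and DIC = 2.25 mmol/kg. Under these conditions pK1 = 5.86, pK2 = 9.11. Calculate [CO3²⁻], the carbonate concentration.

[CO3²⁻] = 0.204 mmol/kg

α₂ = 1 / (1 + [H⁺]/K2 + [H⁺]²/(K1K2)) = 1 / (1 + 10^+1.00 + 10^-1.25)
   = 1 / (1 + 10.000 + 0.056234) = 1/11.056 = 0.09045
[CO3²⁻] = α₂ × DIC = 0.09045 × 2.25 = 0.204 mmol/kg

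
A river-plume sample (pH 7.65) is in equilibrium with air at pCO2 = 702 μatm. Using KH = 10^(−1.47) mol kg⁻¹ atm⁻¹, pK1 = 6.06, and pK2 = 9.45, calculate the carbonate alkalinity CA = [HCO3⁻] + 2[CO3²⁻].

CA = 0.955 mmol/kg

[CO2*] = KH · pCO2 = 10^(−1.47) × 702×10^-6 = 2.379×10^-5 mol/kg
α₀ = 1/(1 + K1/[H⁺] + K1K2/[H⁺]²) = 1/(1 + 10^+1.59 + 10^-0.21) = 0.02468
DIC = [CO2*]/α₀ = 2.379×10^-5 / 0.02468 = 0.9639 mmol/kg
CA = (α₁ + 2α₂)·DIC = (0.9601 + 2×0.01522) × 0.9639 = 0.955 mmol/kg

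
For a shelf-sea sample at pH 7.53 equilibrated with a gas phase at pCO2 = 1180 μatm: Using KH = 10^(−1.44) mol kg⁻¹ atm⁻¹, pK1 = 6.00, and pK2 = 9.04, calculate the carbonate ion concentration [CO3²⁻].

[CO2*] = KH · pCO2 = 10^(−1.44) × 1180×10^-6 = 4.284×10^-5 mol/kg
α₀ = 1/(1 + K1/[H⁺] + K1K2/[H⁺]²) = 1/(1 + 10^+1.53 + 10^+0.02) = 0.02783
DIC = [CO2*]/α₀ = 4.284×10^-5 / 0.02783 = 1.539 mmol/kg
[CO3²⁻] = α₂·DIC; α₂ = 0.02914, so [CO3²⁻] = 0.02914 × 1.539 = 0.0449 mmol/kg

[CO3²⁻] = 0.0449 mmol/kg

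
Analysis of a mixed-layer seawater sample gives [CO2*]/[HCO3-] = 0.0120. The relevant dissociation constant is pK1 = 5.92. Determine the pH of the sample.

pH = 7.84

From K1 = [H⁺][HCO3-]/[CO2*]:  pH = pK1 − log₁₀([CO2*]/[HCO3-])
log₁₀(0.0120) = -1.921
pH = 5.92 − (-1.921) = 7.84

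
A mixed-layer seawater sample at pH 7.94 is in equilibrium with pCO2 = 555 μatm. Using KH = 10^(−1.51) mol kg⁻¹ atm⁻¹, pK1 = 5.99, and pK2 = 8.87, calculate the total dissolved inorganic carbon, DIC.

[CO2*] = KH · pCO2 = 10^(−1.51) × 555×10^-6 = 1.715×10^-5 mol/kg
α₀ = 1/(1 + K1/[H⁺] + K1K2/[H⁺]²) = 1/(1 + 10^+1.95 + 10^+1.02) = 0.009941
DIC = [CO2*]/α₀ = 1.715×10^-5 / 0.009941 = 1.73 mmol/kg

DIC = 1.73 mmol/kg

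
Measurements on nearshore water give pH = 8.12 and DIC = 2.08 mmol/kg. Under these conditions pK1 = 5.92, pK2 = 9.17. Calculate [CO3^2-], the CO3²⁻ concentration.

[CO3²⁻] = 0.169 mmol/kg

α₂ = 1 / (1 + [H⁺]/K2 + [H⁺]²/(K1K2)) = 1 / (1 + 10^+1.05 + 10^-1.15)
   = 1 / (1 + 11.220 + 0.070795) = 1/12.291 = 0.08136
[CO3²⁻] = α₂ × DIC = 0.08136 × 2.08 = 0.169 mmol/kg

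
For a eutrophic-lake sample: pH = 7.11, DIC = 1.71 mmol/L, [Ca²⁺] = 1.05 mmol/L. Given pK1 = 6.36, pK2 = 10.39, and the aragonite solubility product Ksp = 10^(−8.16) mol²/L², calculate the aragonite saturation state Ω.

α₂ = 1 / (1 + [H⁺]/K2 + [H⁺]²/(K1K2)) = 1 / (1 + 10^+3.28 + 10^+2.53)
   = 1 / (1 + 1905.5 + 338.84) = 1/2245.3 = 0.0004454
[CO3²⁻] = α₂ × DIC = 0.0004454 × 1.71 = 0.0007616 mmol/L = 0.7616 μmol/L
Ksp = 10^(−8.16) = 6.918×10^-9
Ω = [Ca²⁺][CO3²⁻]/Ksp = (1.05×10^-3)(7.616×10^-7) / 6.918×10^-9 = 0.116

Ω = 0.116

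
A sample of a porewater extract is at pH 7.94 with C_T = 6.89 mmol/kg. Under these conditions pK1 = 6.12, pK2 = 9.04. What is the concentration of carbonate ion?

[CO3²⁻] = 0.500 mmol/kg

α₂ = 1 / (1 + [H⁺]/K2 + [H⁺]²/(K1K2)) = 1 / (1 + 10^+1.10 + 10^-0.72)
   = 1 / (1 + 12.589 + 0.19055) = 1/13.780 = 0.07257
[CO3²⁻] = α₂ × DIC = 0.07257 × 6.89 = 0.500 mmol/kg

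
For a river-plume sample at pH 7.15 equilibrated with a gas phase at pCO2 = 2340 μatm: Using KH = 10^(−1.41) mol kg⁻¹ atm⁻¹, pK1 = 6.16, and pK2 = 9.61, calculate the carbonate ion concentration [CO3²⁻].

[CO2*] = KH · pCO2 = 10^(−1.41) × 2340×10^-6 = 9.104×10^-5 mol/kg
α₀ = 1/(1 + K1/[H⁺] + K1K2/[H⁺]²) = 1/(1 + 10^+0.99 + 10^-1.47) = 0.09254
DIC = [CO2*]/α₀ = 9.104×10^-5 / 0.09254 = 0.9838 mmol/kg
[CO3²⁻] = α₂·DIC; α₂ = 0.003136, so [CO3²⁻] = 0.003136 × 0.9838 = 0.00308 mmol/kg = 3.08 μmol/kg

[CO3²⁻] = 3.08 μmol/kg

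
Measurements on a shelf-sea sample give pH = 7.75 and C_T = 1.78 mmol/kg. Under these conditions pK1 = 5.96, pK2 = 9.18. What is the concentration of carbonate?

[CO3²⁻] = 0.0628 mmol/kg

α₂ = 1 / (1 + [H⁺]/K2 + [H⁺]²/(K1K2)) = 1 / (1 + 10^+1.43 + 10^-0.36)
   = 1 / (1 + 26.915 + 0.43652) = 1/28.352 = 0.03527
[CO3²⁻] = α₂ × DIC = 0.03527 × 1.78 = 0.0628 mmol/kg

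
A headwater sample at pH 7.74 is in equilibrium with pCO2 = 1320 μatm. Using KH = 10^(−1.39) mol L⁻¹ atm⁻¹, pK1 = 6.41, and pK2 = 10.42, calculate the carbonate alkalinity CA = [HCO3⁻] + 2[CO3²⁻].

CA = 1.15 mmol/L

[CO2*] = KH · pCO2 = 10^(−1.39) × 1320×10^-6 = 5.377×10^-5 mol/L
α₀ = 1/(1 + K1/[H⁺] + K1K2/[H⁺]²) = 1/(1 + 10^+1.33 + 10^-1.35) = 0.04459
DIC = [CO2*]/α₀ = 5.377×10^-5 / 0.04459 = 1.206 mmol/L
CA = (α₁ + 2α₂)·DIC = (0.9534 + 2×0.001992) × 1.206 = 1.15 mmol/L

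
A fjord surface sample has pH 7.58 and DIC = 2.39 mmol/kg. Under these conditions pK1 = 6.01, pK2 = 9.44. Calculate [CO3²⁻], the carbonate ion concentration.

α₂ = 1 / (1 + [H⁺]/K2 + [H⁺]²/(K1K2)) = 1 / (1 + 10^+1.86 + 10^+0.29)
   = 1 / (1 + 72.444 + 1.9498) = 1/75.393 = 0.01326
[CO3²⁻] = α₂ × DIC = 0.01326 × 2.39 = 0.0317 mmol/kg

[CO3²⁻] = 0.0317 mmol/kg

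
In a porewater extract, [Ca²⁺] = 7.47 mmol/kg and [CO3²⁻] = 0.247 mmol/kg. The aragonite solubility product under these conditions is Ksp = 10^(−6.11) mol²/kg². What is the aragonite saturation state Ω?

Ω = 2.38

Ksp = 10^(−6.11) = 7.762×10^-7
Ω = [Ca²⁺][CO3²⁻]/Ksp = (7.47×10^-3)(0.247×10^-3) / 7.762×10^-7 = 2.38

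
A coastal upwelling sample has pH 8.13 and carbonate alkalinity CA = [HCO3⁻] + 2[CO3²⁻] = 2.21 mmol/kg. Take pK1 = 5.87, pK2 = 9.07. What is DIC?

CA = [HCO3⁻] + 2[CO3²⁻] = (α₁ + 2α₂)·DIC
At pH 8.13: [H⁺]/K1 = 10^-2.26 = 0.0054954, K2/[H⁺] = 10^-0.94 = 0.11482
α₁ = 1/(1 + 0.0054954 + 0.11482) = 1/1.1203 = 0.8926; α₂ = α₁·K2/[H⁺] = 0.1025
α₁ + 2α₂ = 1.0976
DIC = CA / (α₁ + 2α₂) = 2.21 / 1.0976 = 2.01 mmol/kg

DIC = 2.01 mmol/kg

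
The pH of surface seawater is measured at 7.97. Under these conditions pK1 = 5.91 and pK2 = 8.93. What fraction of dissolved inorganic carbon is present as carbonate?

α₂ = 0.0980

α₂ = 1 / (1 + [H⁺]/K2 + [H⁺]²/(K1K2)) = 1 / (1 + 10^+0.96 + 10^-1.10)
   = 1 / (1 + 9.1201 + 0.079433) = 1/10.200 = 0.09804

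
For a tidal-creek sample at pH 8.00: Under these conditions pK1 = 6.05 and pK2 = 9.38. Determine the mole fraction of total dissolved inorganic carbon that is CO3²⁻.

α₂ = 0.0396

α₂ = 1 / (1 + [H⁺]/K2 + [H⁺]²/(K1K2)) = 1 / (1 + 10^+1.38 + 10^-0.57)
   = 1 / (1 + 23.988 + 0.26915) = 1/25.257 = 0.03959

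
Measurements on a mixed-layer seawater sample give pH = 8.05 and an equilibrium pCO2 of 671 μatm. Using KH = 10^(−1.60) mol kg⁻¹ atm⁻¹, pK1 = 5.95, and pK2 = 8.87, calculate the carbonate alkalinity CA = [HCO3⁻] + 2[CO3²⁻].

[CO2*] = KH · pCO2 = 10^(−1.60) × 671×10^-6 = 1.685×10^-5 mol/kg
α₀ = 1/(1 + K1/[H⁺] + K1K2/[H⁺]²) = 1/(1 + 10^+2.10 + 10^+1.28) = 0.006852
DIC = [CO2*]/α₀ = 1.685×10^-5 / 0.006852 = 2.460 mmol/kg
CA = (α₁ + 2α₂)·DIC = (0.8626 + 2×0.1306) × 2.460 = 2.76 mmol/kg

CA = 2.76 mmol/kg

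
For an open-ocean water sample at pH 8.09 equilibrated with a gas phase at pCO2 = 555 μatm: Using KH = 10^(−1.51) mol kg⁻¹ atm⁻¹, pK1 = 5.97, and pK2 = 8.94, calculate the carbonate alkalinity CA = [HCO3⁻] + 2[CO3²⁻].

[CO2*] = KH · pCO2 = 10^(−1.51) × 555×10^-6 = 1.715×10^-5 mol/kg
α₀ = 1/(1 + K1/[H⁺] + K1K2/[H⁺]²) = 1/(1 + 10^+2.12 + 10^+1.27) = 0.006603
DIC = [CO2*]/α₀ = 1.715×10^-5 / 0.006603 = 2.597 mmol/kg
CA = (α₁ + 2α₂)·DIC = (0.8704 + 2×0.1230) × 2.597 = 2.90 mmol/kg

CA = 2.90 mmol/kg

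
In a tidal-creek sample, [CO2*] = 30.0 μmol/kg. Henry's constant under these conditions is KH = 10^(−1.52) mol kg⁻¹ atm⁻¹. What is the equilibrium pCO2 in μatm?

pCO2 = 993 μatm

KH = 10^(−1.52) = 3.020×10^-2 mol kg⁻¹ atm⁻¹
pCO2 = [CO2*]/KH = 30.0×10^-6 / 3.020×10^-2 = 9.93×10^-4 atm = 993 μatm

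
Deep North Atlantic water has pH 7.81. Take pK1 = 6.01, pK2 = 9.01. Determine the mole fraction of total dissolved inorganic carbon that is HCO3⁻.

α₁ = 0.927

α₁ = 1 / (1 + [H⁺]/K1 + K2/[H⁺]) = 1 / (1 + 10^-1.80 + 10^-1.20)
   = 1 / (1 + 0.015849 + 0.063096) = 1/1.0789 = 0.9268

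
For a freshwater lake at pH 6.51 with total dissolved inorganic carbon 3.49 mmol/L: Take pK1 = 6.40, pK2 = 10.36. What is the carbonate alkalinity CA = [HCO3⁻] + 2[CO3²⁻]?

CA = 1.97 mmol/L

CA = [HCO3⁻] + 2[CO3²⁻] = (α₁ + 2α₂)·DIC
At pH 6.51: [H⁺]/K1 = 10^-0.11 = 0.77625, K2/[H⁺] = 10^-3.85 = 0.00014125
α₁ = 1/(1 + 0.77625 + 0.00014125) = 1/1.7764 = 0.5629; α₂ = α₁·K2/[H⁺] = 7.952×10^-5
α₁ + 2α₂ = 0.5631
CA = 0.5631 × 3.49 = 1.97 mmol/L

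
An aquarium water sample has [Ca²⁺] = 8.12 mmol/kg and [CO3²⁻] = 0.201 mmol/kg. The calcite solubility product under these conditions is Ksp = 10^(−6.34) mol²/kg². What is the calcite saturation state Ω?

Ksp = 10^(−6.34) = 4.571×10^-7
Ω = [Ca²⁺][CO3²⁻]/Ksp = (8.12×10^-3)(0.201×10^-3) / 4.571×10^-7 = 3.57

Ω = 3.57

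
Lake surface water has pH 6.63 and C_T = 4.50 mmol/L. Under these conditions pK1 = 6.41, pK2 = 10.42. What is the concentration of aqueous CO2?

α₀ = 1 / (1 + K1/[H⁺] + K1K2/[H⁺]²) = 1 / (1 + 10^+0.22 + 10^-3.57)
   = 1 / (1 + 1.6596 + 0.00026915) = 1/2.6599 = 0.3760
[CO2*] = α₀ × DIC = 0.3760 × 4.50 = 1.69 mmol/L

[CO2*] = 1.69 mmol/L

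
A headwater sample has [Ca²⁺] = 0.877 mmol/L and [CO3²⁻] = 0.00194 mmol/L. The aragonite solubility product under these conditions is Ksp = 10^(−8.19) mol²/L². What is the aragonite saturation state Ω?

Ω = 0.264

Ksp = 10^(−8.19) = 6.457×10^-9
Ω = [Ca²⁺][CO3²⁻]/Ksp = (0.877×10^-3)(0.00194×10^-3) / 6.457×10^-9 = 0.264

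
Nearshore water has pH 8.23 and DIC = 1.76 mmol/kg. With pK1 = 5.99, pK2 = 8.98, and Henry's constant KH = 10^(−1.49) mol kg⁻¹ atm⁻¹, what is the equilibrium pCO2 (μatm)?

pCO2 = 264 μatm

α₀ = 1 / (1 + K1/[H⁺] + K1K2/[H⁺]²) = 1 / (1 + 10^+2.24 + 10^+1.49)
   = 1 / (1 + 173.78 + 30.903) = 1/205.68 = 0.004862
[CO2*] = α₀ × DIC = 0.004862 × 1.76 = 0.008557 mmol/kg = 8.557 μmol/kg
pCO2 = [CO2*]/KH = 8.557×10^-6 / 3.236×10^-2 = 264 μatm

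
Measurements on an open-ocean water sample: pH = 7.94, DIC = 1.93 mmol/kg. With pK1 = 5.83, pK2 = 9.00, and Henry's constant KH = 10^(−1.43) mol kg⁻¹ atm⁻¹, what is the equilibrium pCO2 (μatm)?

α₀ = 1 / (1 + K1/[H⁺] + K1K2/[H⁺]²) = 1 / (1 + 10^+2.11 + 10^+1.05)
   = 1 / (1 + 128.82 + 11.220) = 1/141.05 = 0.007090
[CO2*] = α₀ × DIC = 0.007090 × 1.93 = 0.01368 mmol/kg = 13.68 μmol/kg
pCO2 = [CO2*]/KH = 1.368×10^-5 / 3.715×10^-2 = 368 μatm

pCO2 = 368 μatm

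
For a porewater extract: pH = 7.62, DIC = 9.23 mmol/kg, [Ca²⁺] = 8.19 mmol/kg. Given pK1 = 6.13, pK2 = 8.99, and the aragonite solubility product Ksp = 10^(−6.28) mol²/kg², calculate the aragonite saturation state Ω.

Ω = 5.72

α₂ = 1 / (1 + [H⁺]/K2 + [H⁺]²/(K1K2)) = 1 / (1 + 10^+1.37 + 10^-0.12)
   = 1 / (1 + 23.442 + 0.75858) = 1/25.201 = 0.03968
[CO3²⁻] = α₂ × DIC = 0.03968 × 9.23 = 0.3663 mmol/kg
Ksp = 10^(−6.28) = 5.248×10^-7
Ω = [Ca²⁺][CO3²⁻]/Ksp = (8.19×10^-3)(3.663×10^-4) / 5.248×10^-7 = 5.72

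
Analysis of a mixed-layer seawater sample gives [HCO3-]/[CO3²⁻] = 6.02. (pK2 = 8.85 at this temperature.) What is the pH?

pH = 8.07

From K2 = [H⁺][CO3²⁻]/[HCO3-]:  pH = pK2 − log₁₀([HCO3-]/[CO3²⁻])
log₁₀(6.02) = +0.780
pH = 8.85 − (+0.780) = 8.07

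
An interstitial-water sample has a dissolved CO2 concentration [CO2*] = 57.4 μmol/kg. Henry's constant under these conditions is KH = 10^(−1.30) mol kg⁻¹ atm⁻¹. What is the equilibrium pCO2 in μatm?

pCO2 = 1150 μatm

KH = 10^(−1.30) = 5.012×10^-2 mol kg⁻¹ atm⁻¹
pCO2 = [CO2*]/KH = 57.4×10^-6 / 5.012×10^-2 = 1.15×10^-3 atm = 1150 μatm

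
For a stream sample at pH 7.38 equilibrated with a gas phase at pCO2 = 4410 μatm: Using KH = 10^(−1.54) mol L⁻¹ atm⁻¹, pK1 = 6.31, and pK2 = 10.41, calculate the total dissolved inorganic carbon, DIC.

DIC = 1.62 mmol/L

[CO2*] = KH · pCO2 = 10^(−1.54) × 4410×10^-6 = 1.272×10^-4 mol/L
α₀ = 1/(1 + K1/[H⁺] + K1K2/[H⁺]²) = 1/(1 + 10^+1.07 + 10^-1.96) = 0.07837
DIC = [CO2*]/α₀ = 1.272×10^-4 / 0.07837 = 1.62 mmol/L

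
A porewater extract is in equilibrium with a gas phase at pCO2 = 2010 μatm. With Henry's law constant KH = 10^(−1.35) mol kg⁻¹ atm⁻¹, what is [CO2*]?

[CO2*] = 89.8 μmol/kg

KH = 10^(−1.35) = 4.467×10^-2 mol kg⁻¹ atm⁻¹
[CO2*] = KH · pCO2 = 4.467×10^-2 × 2010×10^-6 atm = 8.98×10^-5 mol/kg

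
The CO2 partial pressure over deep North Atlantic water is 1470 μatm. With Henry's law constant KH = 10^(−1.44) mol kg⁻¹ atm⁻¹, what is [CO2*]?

[CO2*] = 53.4 μmol/kg

KH = 10^(−1.44) = 3.631×10^-2 mol kg⁻¹ atm⁻¹
[CO2*] = KH · pCO2 = 3.631×10^-2 × 1470×10^-6 atm = 5.34×10^-5 mol/kg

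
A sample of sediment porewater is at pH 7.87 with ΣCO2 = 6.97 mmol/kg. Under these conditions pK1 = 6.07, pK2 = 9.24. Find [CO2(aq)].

[CO2*] = 0.104 mmol/kg

α₀ = 1 / (1 + K1/[H⁺] + K1K2/[H⁺]²) = 1 / (1 + 10^+1.80 + 10^+0.43)
   = 1 / (1 + 63.096 + 2.6915) = 1/66.787 = 0.01497
[CO2*] = α₀ × DIC = 0.01497 × 6.97 = 0.104 mmol/kg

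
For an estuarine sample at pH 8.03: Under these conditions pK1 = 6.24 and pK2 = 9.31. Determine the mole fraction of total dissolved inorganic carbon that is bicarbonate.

α₁ = 0.936

α₁ = 1 / (1 + [H⁺]/K1 + K2/[H⁺]) = 1 / (1 + 10^-1.79 + 10^-1.28)
   = 1 / (1 + 0.016218 + 0.052481) = 1/1.0687 = 0.9357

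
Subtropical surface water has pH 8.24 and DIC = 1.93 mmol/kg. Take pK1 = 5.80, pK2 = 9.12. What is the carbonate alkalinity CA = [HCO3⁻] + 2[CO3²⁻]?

CA = [HCO3⁻] + 2[CO3²⁻] = (α₁ + 2α₂)·DIC
At pH 8.24: [H⁺]/K1 = 10^-2.44 = 0.0036308, K2/[H⁺] = 10^-0.88 = 0.13183
α₁ = 1/(1 + 0.0036308 + 0.13183) = 1/1.1355 = 0.8807; α₂ = α₁·K2/[H⁺] = 0.1161
α₁ + 2α₂ = 1.1129
CA = 1.1129 × 1.93 = 2.15 mmol/kg

CA = 2.15 mmol/kg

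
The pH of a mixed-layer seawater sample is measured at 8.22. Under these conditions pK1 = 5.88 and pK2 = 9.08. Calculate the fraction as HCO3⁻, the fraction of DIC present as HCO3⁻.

α₁ = 1 / (1 + [H⁺]/K1 + K2/[H⁺]) = 1 / (1 + 10^-2.34 + 10^-0.86)
   = 1 / (1 + 0.0045709 + 0.13804) = 1/1.1426 = 0.8752

α₁ = 0.875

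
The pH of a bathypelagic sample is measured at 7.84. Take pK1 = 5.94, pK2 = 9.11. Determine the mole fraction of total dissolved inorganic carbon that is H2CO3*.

α₀ = 1 / (1 + K1/[H⁺] + K1K2/[H⁺]²) = 1 / (1 + 10^+1.90 + 10^+0.63)
   = 1 / (1 + 79.433 + 4.2658) = 1/84.699 = 0.01181

α₀ = 0.0118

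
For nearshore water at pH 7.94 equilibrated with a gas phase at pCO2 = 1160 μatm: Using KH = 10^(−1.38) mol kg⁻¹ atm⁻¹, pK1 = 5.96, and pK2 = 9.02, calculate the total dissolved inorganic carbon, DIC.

[CO2*] = KH · pCO2 = 10^(−1.38) × 1160×10^-6 = 4.836×10^-5 mol/kg
α₀ = 1/(1 + K1/[H⁺] + K1K2/[H⁺]²) = 1/(1 + 10^+1.98 + 10^+0.90) = 0.009575
DIC = [CO2*]/α₀ = 4.836×10^-5 / 0.009575 = 5.05 mmol/kg

DIC = 5.05 mmol/kg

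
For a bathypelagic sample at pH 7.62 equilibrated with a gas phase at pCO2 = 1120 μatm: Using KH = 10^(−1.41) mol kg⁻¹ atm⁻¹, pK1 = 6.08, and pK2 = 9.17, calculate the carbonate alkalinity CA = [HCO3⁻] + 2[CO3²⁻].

CA = 1.60 mmol/kg

[CO2*] = KH · pCO2 = 10^(−1.41) × 1120×10^-6 = 4.357×10^-5 mol/kg
α₀ = 1/(1 + K1/[H⁺] + K1K2/[H⁺]²) = 1/(1 + 10^+1.54 + 10^-0.01) = 0.02728
DIC = [CO2*]/α₀ = 4.357×10^-5 / 0.02728 = 1.597 mmol/kg
CA = (α₁ + 2α₂)·DIC = (0.9461 + 2×0.02666) × 1.597 = 1.60 mmol/kg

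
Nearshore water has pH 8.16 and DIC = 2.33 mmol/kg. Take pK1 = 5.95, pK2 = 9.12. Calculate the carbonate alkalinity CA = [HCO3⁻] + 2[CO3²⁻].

CA = [HCO3⁻] + 2[CO3²⁻] = (α₁ + 2α₂)·DIC
At pH 8.16: [H⁺]/K1 = 10^-2.21 = 0.0061660, K2/[H⁺] = 10^-0.96 = 0.10965
α₁ = 1/(1 + 0.0061660 + 0.10965) = 1/1.1158 = 0.8962; α₂ = α₁·K2/[H⁺] = 0.09827
α₁ + 2α₂ = 1.0927
CA = 1.0927 × 2.33 = 2.55 mmol/kg

CA = 2.55 mmol/kg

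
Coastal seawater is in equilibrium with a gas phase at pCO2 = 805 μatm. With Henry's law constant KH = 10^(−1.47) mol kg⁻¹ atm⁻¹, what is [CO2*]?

KH = 10^(−1.47) = 3.388×10^-2 mol kg⁻¹ atm⁻¹
[CO2*] = KH · pCO2 = 3.388×10^-2 × 805×10^-6 atm = 2.73×10^-5 mol/kg

[CO2*] = 27.3 μmol/kg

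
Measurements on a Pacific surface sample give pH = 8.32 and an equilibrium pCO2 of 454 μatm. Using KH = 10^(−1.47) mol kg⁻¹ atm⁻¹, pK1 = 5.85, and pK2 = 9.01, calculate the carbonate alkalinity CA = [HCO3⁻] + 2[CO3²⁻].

[CO2*] = KH · pCO2 = 10^(−1.47) × 454×10^-6 = 1.538×10^-5 mol/kg
α₀ = 1/(1 + K1/[H⁺] + K1K2/[H⁺]²) = 1/(1 + 10^+2.47 + 10^+1.78) = 0.002806
DIC = [CO2*]/α₀ = 1.538×10^-5 / 0.002806 = 5.482 mmol/kg
CA = (α₁ + 2α₂)·DIC = (0.8281 + 2×0.1691) × 5.482 = 6.39 mmol/kg

CA = 6.39 mmol/kg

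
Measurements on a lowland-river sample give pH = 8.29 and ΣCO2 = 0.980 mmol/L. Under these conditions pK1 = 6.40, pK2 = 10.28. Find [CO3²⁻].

α₂ = 1 / (1 + [H⁺]/K2 + [H⁺]²/(K1K2)) = 1 / (1 + 10^+1.99 + 10^+0.10)
   = 1 / (1 + 97.724 + 1.2589) = 1/99.983 = 0.01000
[CO3²⁻] = α₂ × DIC = 0.01000 × 0.980 = 0.00980 mmol/L = 9.80 μmol/L

[CO3²⁻] = 9.80 μmol/L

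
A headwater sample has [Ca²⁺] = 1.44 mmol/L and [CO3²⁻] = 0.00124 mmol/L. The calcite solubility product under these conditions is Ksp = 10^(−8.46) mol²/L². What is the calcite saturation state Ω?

Ω = 0.515

Ksp = 10^(−8.46) = 3.467×10^-9
Ω = [Ca²⁺][CO3²⁻]/Ksp = (1.44×10^-3)(0.00124×10^-3) / 3.467×10^-9 = 0.515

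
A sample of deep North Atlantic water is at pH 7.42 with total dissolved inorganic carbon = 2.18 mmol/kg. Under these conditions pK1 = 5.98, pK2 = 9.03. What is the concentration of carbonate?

[CO3²⁻] = 0.0504 mmol/kg

α₂ = 1 / (1 + [H⁺]/K2 + [H⁺]²/(K1K2)) = 1 / (1 + 10^+1.61 + 10^+0.17)
   = 1 / (1 + 40.738 + 1.4791) = 1/43.217 = 0.02314
[CO3²⁻] = α₂ × DIC = 0.02314 × 2.18 = 0.0504 mmol/kg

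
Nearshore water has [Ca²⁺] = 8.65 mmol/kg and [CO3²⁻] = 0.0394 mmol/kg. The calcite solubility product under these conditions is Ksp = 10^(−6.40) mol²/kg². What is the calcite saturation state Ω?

Ω = 0.856

Ksp = 10^(−6.40) = 3.981×10^-7
Ω = [Ca²⁺][CO3²⁻]/Ksp = (8.65×10^-3)(0.0394×10^-3) / 3.981×10^-7 = 0.856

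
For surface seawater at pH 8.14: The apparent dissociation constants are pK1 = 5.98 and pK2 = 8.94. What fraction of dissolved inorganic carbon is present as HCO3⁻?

α₁ = 1 / (1 + [H⁺]/K1 + K2/[H⁺]) = 1 / (1 + 10^-2.16 + 10^-0.80)
   = 1 / (1 + 0.0069183 + 0.15849) = 1/1.1654 = 0.8581

α₁ = 0.858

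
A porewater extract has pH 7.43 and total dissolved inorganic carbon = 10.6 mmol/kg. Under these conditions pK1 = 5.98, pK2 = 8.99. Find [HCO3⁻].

α₁ = 1 / (1 + [H⁺]/K1 + K2/[H⁺]) = 1 / (1 + 10^-1.45 + 10^-1.56)
   = 1 / (1 + 0.035481 + 0.027542) = 1/1.0630 = 0.9407
[HCO3⁻] = α₁ × DIC = 0.9407 × 10.6 = 9.97 mmol/kg

[HCO3⁻] = 9.97 mmol/kg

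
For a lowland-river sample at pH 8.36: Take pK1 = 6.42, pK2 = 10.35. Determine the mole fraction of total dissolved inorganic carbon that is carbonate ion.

α₂ = 1 / (1 + [H⁺]/K2 + [H⁺]²/(K1K2)) = 1 / (1 + 10^+1.99 + 10^+0.05)
   = 1 / (1 + 97.724 + 1.1220) = 1/99.846 = 0.01002

α₂ = 0.0100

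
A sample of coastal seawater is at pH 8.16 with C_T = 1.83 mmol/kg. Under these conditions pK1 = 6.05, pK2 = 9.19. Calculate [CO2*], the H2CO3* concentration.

[CO2*] = 12.9 μmol/kg

α₀ = 1 / (1 + K1/[H⁺] + K1K2/[H⁺]²) = 1 / (1 + 10^+2.11 + 10^+1.08)
   = 1 / (1 + 128.82 + 12.023) = 1/141.85 = 0.007050
[CO2*] = α₀ × DIC = 0.007050 × 1.83 = 0.0129 mmol/kg = 12.9 μmol/kg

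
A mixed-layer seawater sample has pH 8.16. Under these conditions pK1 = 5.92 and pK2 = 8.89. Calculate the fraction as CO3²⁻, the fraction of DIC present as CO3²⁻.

α₂ = 0.156

α₂ = 1 / (1 + [H⁺]/K2 + [H⁺]²/(K1K2)) = 1 / (1 + 10^+0.73 + 10^-1.51)
   = 1 / (1 + 5.3703 + 0.030903) = 1/6.4012 = 0.1562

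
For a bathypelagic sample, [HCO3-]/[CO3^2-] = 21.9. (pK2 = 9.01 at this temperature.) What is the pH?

pH = 7.67

From K2 = [H⁺][CO3^2-]/[HCO3-]:  pH = pK2 − log₁₀([HCO3-]/[CO3^2-])
log₁₀(21.9) = +1.340
pH = 9.01 − (+1.340) = 7.67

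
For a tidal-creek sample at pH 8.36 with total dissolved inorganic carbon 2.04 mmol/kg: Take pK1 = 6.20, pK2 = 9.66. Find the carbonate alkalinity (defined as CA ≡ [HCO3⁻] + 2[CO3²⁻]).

CA = 2.12 mmol/kg

CA = [HCO3⁻] + 2[CO3²⁻] = (α₁ + 2α₂)·DIC
At pH 8.36: [H⁺]/K1 = 10^-2.16 = 0.0069183, K2/[H⁺] = 10^-1.30 = 0.050119
α₁ = 1/(1 + 0.0069183 + 0.050119) = 1/1.0570 = 0.9460; α₂ = α₁·K2/[H⁺] = 0.04741
α₁ + 2α₂ = 1.0409
CA = 1.0409 × 2.04 = 2.12 mmol/kg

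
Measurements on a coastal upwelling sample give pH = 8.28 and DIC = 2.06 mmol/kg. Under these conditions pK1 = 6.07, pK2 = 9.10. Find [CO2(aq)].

α₀ = 1 / (1 + K1/[H⁺] + K1K2/[H⁺]²) = 1 / (1 + 10^+2.21 + 10^+1.39)
   = 1 / (1 + 162.18 + 24.547) = 1/187.73 = 0.005327
[CO2*] = α₀ × DIC = 0.005327 × 2.06 = 0.0110 mmol/kg = 11.0 μmol/kg

[CO2*] = 11.0 μmol/kg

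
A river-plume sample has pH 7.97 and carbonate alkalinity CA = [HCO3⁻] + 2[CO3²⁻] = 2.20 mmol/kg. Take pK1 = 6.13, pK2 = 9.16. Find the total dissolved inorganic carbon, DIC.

CA = [HCO3⁻] + 2[CO3²⁻] = (α₁ + 2α₂)·DIC
At pH 7.97: [H⁺]/K1 = 10^-1.84 = 0.014454, K2/[H⁺] = 10^-1.19 = 0.064565
α₁ = 1/(1 + 0.014454 + 0.064565) = 1/1.0790 = 0.9268; α₂ = α₁·K2/[H⁺] = 0.05984
α₁ + 2α₂ = 1.0464
DIC = CA / (α₁ + 2α₂) = 2.20 / 1.0464 = 2.10 mmol/kg

DIC = 2.10 mmol/kg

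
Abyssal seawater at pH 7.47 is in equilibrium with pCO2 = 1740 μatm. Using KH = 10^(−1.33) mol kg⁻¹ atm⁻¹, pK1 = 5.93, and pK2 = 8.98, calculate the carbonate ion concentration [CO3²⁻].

[CO2*] = KH · pCO2 = 10^(−1.33) × 1740×10^-6 = 8.139×10^-5 mol/kg
α₀ = 1/(1 + K1/[H⁺] + K1K2/[H⁺]²) = 1/(1 + 10^+1.54 + 10^+0.03) = 0.02721
DIC = [CO2*]/α₀ = 8.139×10^-5 / 0.02721 = 2.991 mmol/kg
[CO3²⁻] = α₂·DIC; α₂ = 0.02916, so [CO3²⁻] = 0.02916 × 2.991 = 0.0872 mmol/kg

[CO3²⁻] = 0.0872 mmol/kg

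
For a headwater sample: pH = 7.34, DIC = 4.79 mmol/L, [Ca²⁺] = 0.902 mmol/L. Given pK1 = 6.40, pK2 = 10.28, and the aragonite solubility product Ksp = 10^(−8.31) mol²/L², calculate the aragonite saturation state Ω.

α₂ = 1 / (1 + [H⁺]/K2 + [H⁺]²/(K1K2)) = 1 / (1 + 10^+2.94 + 10^+2.00)
   = 1 / (1 + 870.96 + 100.00) = 1/971.96 = 0.001029
[CO3²⁻] = α₂ × DIC = 0.001029 × 4.79 = 0.004928 mmol/L = 4.928 μmol/L
Ksp = 10^(−8.31) = 4.898×10^-9
Ω = [Ca²⁺][CO3²⁻]/Ksp = (0.902×10^-3)(4.928×10^-6) / 4.898×10^-9 = 0.908

Ω = 0.908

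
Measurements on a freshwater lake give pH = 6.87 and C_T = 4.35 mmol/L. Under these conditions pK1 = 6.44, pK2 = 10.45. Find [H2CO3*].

[CO2*] = 1.18 mmol/L

α₀ = 1 / (1 + K1/[H⁺] + K1K2/[H⁺]²) = 1 / (1 + 10^+0.43 + 10^-3.15)
   = 1 / (1 + 2.6915 + 0.00070795) = 1/3.6922 = 0.2708
[CO2*] = α₀ × DIC = 0.2708 × 4.35 = 1.18 mmol/L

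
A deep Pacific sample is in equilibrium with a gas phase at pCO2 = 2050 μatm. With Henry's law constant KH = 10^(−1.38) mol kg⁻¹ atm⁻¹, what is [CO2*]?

KH = 10^(−1.38) = 4.169×10^-2 mol kg⁻¹ atm⁻¹
[CO2*] = KH · pCO2 = 4.169×10^-2 × 2050×10^-6 atm = 8.55×10^-5 mol/kg

[CO2*] = 85.5 μmol/kg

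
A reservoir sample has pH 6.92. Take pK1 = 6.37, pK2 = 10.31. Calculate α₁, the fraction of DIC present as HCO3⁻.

α₁ = 0.780

α₁ = 1 / (1 + [H⁺]/K1 + K2/[H⁺]) = 1 / (1 + 10^-0.55 + 10^-3.39)
   = 1 / (1 + 0.28184 + 0.00040738) = 1/1.2822 = 0.7799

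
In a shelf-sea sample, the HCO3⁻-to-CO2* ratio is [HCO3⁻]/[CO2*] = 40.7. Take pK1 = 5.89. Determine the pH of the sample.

From K1 = [H⁺][HCO3⁻]/[CO2*]:  pH = pK1 + log₁₀([HCO3⁻]/[CO2*])
log₁₀(40.7) = +1.610
pH = 5.89 + (+1.610) = 7.50

pH = 7.50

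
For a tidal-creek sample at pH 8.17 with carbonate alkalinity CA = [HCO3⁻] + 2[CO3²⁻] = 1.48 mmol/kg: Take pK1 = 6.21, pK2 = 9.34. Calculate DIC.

CA = [HCO3⁻] + 2[CO3²⁻] = (α₁ + 2α₂)·DIC
At pH 8.17: [H⁺]/K1 = 10^-1.96 = 0.010965, K2/[H⁺] = 10^-1.17 = 0.067608
α₁ = 1/(1 + 0.010965 + 0.067608) = 1/1.0786 = 0.9272; α₂ = α₁·K2/[H⁺] = 0.06268
α₁ + 2α₂ = 1.0525
DIC = CA / (α₁ + 2α₂) = 1.48 / 1.0525 = 1.41 mmol/kg

DIC = 1.41 mmol/kg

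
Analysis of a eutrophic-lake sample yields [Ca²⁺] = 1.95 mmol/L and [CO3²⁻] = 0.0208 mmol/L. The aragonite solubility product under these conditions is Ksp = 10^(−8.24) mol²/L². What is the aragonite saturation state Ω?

Ksp = 10^(−8.24) = 5.754×10^-9
Ω = [Ca²⁺][CO3²⁻]/Ksp = (1.95×10^-3)(0.0208×10^-3) / 5.754×10^-9 = 7.05

Ω = 7.05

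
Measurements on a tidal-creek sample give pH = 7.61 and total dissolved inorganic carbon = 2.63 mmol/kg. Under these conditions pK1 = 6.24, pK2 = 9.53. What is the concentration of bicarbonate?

[HCO3⁻] = 2.49 mmol/kg

α₁ = 1 / (1 + [H⁺]/K1 + K2/[H⁺]) = 1 / (1 + 10^-1.37 + 10^-1.92)
   = 1 / (1 + 0.042658 + 0.012023) = 1/1.0547 = 0.9482
[HCO3⁻] = α₁ × DIC = 0.9482 × 2.63 = 2.49 mmol/kg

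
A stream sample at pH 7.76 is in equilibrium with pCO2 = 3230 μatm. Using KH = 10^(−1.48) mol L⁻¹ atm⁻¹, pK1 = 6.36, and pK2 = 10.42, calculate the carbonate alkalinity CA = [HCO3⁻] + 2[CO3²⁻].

[CO2*] = KH · pCO2 = 10^(−1.48) × 3230×10^-6 = 1.070×10^-4 mol/L
α₀ = 1/(1 + K1/[H⁺] + K1K2/[H⁺]²) = 1/(1 + 10^+1.40 + 10^-1.26) = 0.03821
DIC = [CO2*]/α₀ = 1.070×10^-4 / 0.03821 = 2.799 mmol/L
CA = (α₁ + 2α₂)·DIC = (0.9597 + 2×0.002100) × 2.799 = 2.70 mmol/L

CA = 2.70 mmol/L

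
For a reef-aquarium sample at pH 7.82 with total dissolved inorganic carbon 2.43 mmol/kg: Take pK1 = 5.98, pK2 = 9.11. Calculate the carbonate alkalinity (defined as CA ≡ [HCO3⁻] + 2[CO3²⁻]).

CA = [HCO3⁻] + 2[CO3²⁻] = (α₁ + 2α₂)·DIC
At pH 7.82: [H⁺]/K1 = 10^-1.84 = 0.014454, K2/[H⁺] = 10^-1.29 = 0.051286
α₁ = 1/(1 + 0.014454 + 0.051286) = 1/1.0657 = 0.9383; α₂ = α₁·K2/[H⁺] = 0.04812
α₁ + 2α₂ = 1.0346
CA = 1.0346 × 2.43 = 2.51 mmol/kg

CA = 2.51 mmol/kg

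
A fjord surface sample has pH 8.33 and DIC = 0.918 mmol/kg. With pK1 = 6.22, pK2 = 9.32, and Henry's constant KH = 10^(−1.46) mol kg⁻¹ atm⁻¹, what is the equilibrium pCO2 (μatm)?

α₀ = 1 / (1 + K1/[H⁺] + K1K2/[H⁺]²) = 1 / (1 + 10^+2.11 + 10^+1.12)
   = 1 / (1 + 128.82 + 13.183) = 1/143.01 = 0.006993
[CO2*] = α₀ × DIC = 0.006993 × 0.918 = 0.006419 mmol/kg = 6.419 μmol/kg
pCO2 = [CO2*]/KH = 6.419×10^-6 / 3.467×10^-2 = 185 μatm

pCO2 = 185 μatm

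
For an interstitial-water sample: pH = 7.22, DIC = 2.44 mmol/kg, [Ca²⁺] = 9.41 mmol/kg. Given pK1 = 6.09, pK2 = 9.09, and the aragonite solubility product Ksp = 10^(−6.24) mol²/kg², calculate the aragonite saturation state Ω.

α₂ = 1 / (1 + [H⁺]/K2 + [H⁺]²/(K1K2)) = 1 / (1 + 10^+1.87 + 10^+0.74)
   = 1 / (1 + 74.131 + 5.4954) = 1/80.626 = 0.01240
[CO3²⁻] = α₂ × DIC = 0.01240 × 2.44 = 0.03026 mmol/kg
Ksp = 10^(−6.24) = 5.754×10^-7
Ω = [Ca²⁺][CO3²⁻]/Ksp = (9.41×10^-3)(3.026×10^-5) / 5.754×10^-7 = 0.495

Ω = 0.495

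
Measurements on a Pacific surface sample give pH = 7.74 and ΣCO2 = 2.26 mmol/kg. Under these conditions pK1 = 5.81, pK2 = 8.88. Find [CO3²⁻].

[CO3²⁻] = 0.151 mmol/kg

α₂ = 1 / (1 + [H⁺]/K2 + [H⁺]²/(K1K2)) = 1 / (1 + 10^+1.14 + 10^-0.79)
   = 1 / (1 + 13.804 + 0.16218) = 1/14.966 = 0.06682
[CO3²⁻] = α₂ × DIC = 0.06682 × 2.26 = 0.151 mmol/kg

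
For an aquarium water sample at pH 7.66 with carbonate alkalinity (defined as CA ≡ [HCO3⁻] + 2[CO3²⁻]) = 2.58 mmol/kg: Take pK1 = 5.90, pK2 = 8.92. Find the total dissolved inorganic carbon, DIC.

CA = [HCO3⁻] + 2[CO3²⁻] = (α₁ + 2α₂)·DIC
At pH 7.66: [H⁺]/K1 = 10^-1.76 = 0.017378, K2/[H⁺] = 10^-1.26 = 0.054954
α₁ = 1/(1 + 0.017378 + 0.054954) = 1/1.0723 = 0.9325; α₂ = α₁·K2/[H⁺] = 0.05125
α₁ + 2α₂ = 1.0350
DIC = CA / (α₁ + 2α₂) = 2.58 / 1.0350 = 2.49 mmol/kg

DIC = 2.49 mmol/kg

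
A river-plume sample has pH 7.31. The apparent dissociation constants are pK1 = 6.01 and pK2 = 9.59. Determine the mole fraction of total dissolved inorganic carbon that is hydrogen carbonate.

α₁ = 1 / (1 + [H⁺]/K1 + K2/[H⁺]) = 1 / (1 + 10^-1.30 + 10^-2.28)
   = 1 / (1 + 0.050119 + 0.0052481) = 1/1.0554 = 0.9475

α₁ = 0.948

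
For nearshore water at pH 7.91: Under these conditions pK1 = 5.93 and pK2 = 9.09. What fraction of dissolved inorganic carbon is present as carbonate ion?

α₂ = 1 / (1 + [H⁺]/K2 + [H⁺]²/(K1K2)) = 1 / (1 + 10^+1.18 + 10^-0.80)
   = 1 / (1 + 15.136 + 0.15849) = 1/16.294 = 0.06137

α₂ = 0.0614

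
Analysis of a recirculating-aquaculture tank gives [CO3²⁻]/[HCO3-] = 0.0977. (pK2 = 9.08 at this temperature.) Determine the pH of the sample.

pH = 8.07

From K2 = [H⁺][CO3²⁻]/[HCO3-]:  pH = pK2 + log₁₀([CO3²⁻]/[HCO3-])
log₁₀(0.0977) = -1.010
pH = 9.08 + (-1.010) = 8.07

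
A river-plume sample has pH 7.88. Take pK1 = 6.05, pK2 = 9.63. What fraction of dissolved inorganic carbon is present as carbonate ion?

α₂ = 1 / (1 + [H⁺]/K2 + [H⁺]²/(K1K2)) = 1 / (1 + 10^+1.75 + 10^-0.08)
   = 1 / (1 + 56.234 + 0.83176) = 1/58.066 = 0.01722

α₂ = 0.0172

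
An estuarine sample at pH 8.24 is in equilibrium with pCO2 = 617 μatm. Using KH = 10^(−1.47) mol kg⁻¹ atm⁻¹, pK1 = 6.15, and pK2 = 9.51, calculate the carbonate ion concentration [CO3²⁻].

[CO2*] = KH · pCO2 = 10^(−1.47) × 617×10^-6 = 2.091×10^-5 mol/kg
α₀ = 1/(1 + K1/[H⁺] + K1K2/[H⁺]²) = 1/(1 + 10^+2.09 + 10^+0.82) = 0.007655
DIC = [CO2*]/α₀ = 2.091×10^-5 / 0.007655 = 2.731 mmol/kg
[CO3²⁻] = α₂·DIC; α₂ = 0.05058, so [CO3²⁻] = 0.05058 × 2.731 = 0.138 mmol/kg

[CO3²⁻] = 0.138 mmol/kg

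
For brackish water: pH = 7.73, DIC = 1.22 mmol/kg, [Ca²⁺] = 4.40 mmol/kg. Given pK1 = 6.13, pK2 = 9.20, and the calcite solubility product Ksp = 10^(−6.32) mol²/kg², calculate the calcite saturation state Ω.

Ω = 0.359

α₂ = 1 / (1 + [H⁺]/K2 + [H⁺]²/(K1K2)) = 1 / (1 + 10^+1.47 + 10^-0.13)
   = 1 / (1 + 29.512 + 0.74131) = 1/31.253 = 0.03200
[CO3²⁻] = α₂ × DIC = 0.03200 × 1.22 = 0.03904 mmol/kg
Ksp = 10^(−6.32) = 4.786×10^-7
Ω = [Ca²⁺][CO3²⁻]/Ksp = (4.40×10^-3)(3.904×10^-5) / 4.786×10^-7 = 0.359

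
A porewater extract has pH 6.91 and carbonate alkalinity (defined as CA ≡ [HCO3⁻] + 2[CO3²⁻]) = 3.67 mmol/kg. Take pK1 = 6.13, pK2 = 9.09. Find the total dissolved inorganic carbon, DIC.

DIC = 4.25 mmol/kg

CA = [HCO3⁻] + 2[CO3²⁻] = (α₁ + 2α₂)·DIC
At pH 6.91: [H⁺]/K1 = 10^-0.78 = 0.16596, K2/[H⁺] = 10^-2.18 = 0.0066069
α₁ = 1/(1 + 0.16596 + 0.0066069) = 1/1.1726 = 0.8528; α₂ = α₁·K2/[H⁺] = 0.005635
α₁ + 2α₂ = 0.8641
DIC = CA / (α₁ + 2α₂) = 3.67 / 0.8641 = 4.25 mmol/kg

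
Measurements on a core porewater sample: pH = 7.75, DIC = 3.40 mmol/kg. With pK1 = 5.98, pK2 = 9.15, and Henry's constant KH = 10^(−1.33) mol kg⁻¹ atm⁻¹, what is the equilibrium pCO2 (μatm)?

α₀ = 1 / (1 + K1/[H⁺] + K1K2/[H⁺]²) = 1 / (1 + 10^+1.77 + 10^+0.37)
   = 1 / (1 + 58.884 + 2.3442) = 1/62.229 = 0.01607
[CO2*] = α₀ × DIC = 0.01607 × 3.40 = 0.05464 mmol/kg
pCO2 = [CO2*]/KH = 5.464×10^-5 / 4.677×10^-2 = 1170 μatm

pCO2 = 1170 μatm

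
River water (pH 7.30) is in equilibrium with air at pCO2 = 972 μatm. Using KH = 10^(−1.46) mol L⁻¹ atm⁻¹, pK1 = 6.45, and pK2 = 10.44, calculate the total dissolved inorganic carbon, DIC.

[CO2*] = KH · pCO2 = 10^(−1.46) × 972×10^-6 = 3.370×10^-5 mol/L
α₀ = 1/(1 + K1/[H⁺] + K1K2/[H⁺]²) = 1/(1 + 10^+0.85 + 10^-2.29) = 0.1237
DIC = [CO2*]/α₀ = 3.370×10^-5 / 0.1237 = 0.272 mmol/L

DIC = 0.272 mmol/L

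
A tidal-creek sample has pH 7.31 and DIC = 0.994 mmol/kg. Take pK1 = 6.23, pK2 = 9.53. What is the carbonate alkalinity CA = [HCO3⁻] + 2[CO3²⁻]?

CA = 0.924 mmol/kg

CA = [HCO3⁻] + 2[CO3²⁻] = (α₁ + 2α₂)·DIC
At pH 7.31: [H⁺]/K1 = 10^-1.08 = 0.083176, K2/[H⁺] = 10^-2.22 = 0.0060256
α₁ = 1/(1 + 0.083176 + 0.0060256) = 1/1.0892 = 0.9181; α₂ = α₁·K2/[H⁺] = 0.005532
α₁ + 2α₂ = 0.9292
CA = 0.9292 × 0.994 = 0.924 mmol/kg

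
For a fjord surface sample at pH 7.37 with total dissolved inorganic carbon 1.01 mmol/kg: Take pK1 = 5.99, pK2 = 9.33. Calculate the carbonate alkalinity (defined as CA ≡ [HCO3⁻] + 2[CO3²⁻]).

CA = [HCO3⁻] + 2[CO3²⁻] = (α₁ + 2α₂)·DIC
At pH 7.37: [H⁺]/K1 = 10^-1.38 = 0.041687, K2/[H⁺] = 10^-1.96 = 0.010965
α₁ = 1/(1 + 0.041687 + 0.010965) = 1/1.0527 = 0.9500; α₂ = α₁·K2/[H⁺] = 0.01042
α₁ + 2α₂ = 0.9708
CA = 0.9708 × 1.01 = 0.981 mmol/kg

CA = 0.981 mmol/kg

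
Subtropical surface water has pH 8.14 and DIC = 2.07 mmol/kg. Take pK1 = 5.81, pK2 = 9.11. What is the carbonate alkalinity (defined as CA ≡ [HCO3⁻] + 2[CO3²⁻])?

CA = [HCO3⁻] + 2[CO3²⁻] = (α₁ + 2α₂)·DIC
At pH 8.14: [H⁺]/K1 = 10^-2.33 = 0.0046774, K2/[H⁺] = 10^-0.97 = 0.10715
α₁ = 1/(1 + 0.0046774 + 0.10715) = 1/1.1118 = 0.8994; α₂ = α₁·K2/[H⁺] = 0.09637
α₁ + 2α₂ = 1.0922
CA = 1.0922 × 2.07 = 2.26 mmol/kg

CA = 2.26 mmol/kg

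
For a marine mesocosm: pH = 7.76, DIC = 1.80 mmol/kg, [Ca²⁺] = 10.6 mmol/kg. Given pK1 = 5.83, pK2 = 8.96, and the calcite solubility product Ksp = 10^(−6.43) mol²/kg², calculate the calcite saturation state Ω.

α₂ = 1 / (1 + [H⁺]/K2 + [H⁺]²/(K1K2)) = 1 / (1 + 10^+1.20 + 10^-0.73)
   = 1 / (1 + 15.849 + 0.18621) = 1/17.035 = 0.05870
[CO3²⁻] = α₂ × DIC = 0.05870 × 1.80 = 0.1057 mmol/kg
Ksp = 10^(−6.43) = 3.715×10^-7
Ω = [Ca²⁺][CO3²⁻]/Ksp = (10.6×10^-3)(1.057×10^-4) / 3.715×10^-7 = 3.01

Ω = 3.01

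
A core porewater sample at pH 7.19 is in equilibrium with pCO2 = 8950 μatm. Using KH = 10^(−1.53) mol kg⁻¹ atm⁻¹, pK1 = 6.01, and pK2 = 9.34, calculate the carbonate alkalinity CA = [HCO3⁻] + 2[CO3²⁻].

[CO2*] = KH · pCO2 = 10^(−1.53) × 8950×10^-6 = 2.641×10^-4 mol/kg
α₀ = 1/(1 + K1/[H⁺] + K1K2/[H⁺]²) = 1/(1 + 10^+1.18 + 10^-0.97) = 0.06157
DIC = [CO2*]/α₀ = 2.641×10^-4 / 0.06157 = 4.290 mmol/kg
CA = (α₁ + 2α₂)·DIC = (0.9318 + 2×0.006597) × 4.290 = 4.05 mmol/kg

CA = 4.05 mmol/kg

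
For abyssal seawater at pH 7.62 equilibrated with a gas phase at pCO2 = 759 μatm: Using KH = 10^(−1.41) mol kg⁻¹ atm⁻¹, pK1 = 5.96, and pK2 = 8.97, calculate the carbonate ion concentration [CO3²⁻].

[CO3²⁻] = 0.0603 mmol/kg

[CO2*] = KH · pCO2 = 10^(−1.41) × 759×10^-6 = 2.953×10^-5 mol/kg
α₀ = 1/(1 + K1/[H⁺] + K1K2/[H⁺]²) = 1/(1 + 10^+1.66 + 10^+0.31) = 0.02051
DIC = [CO2*]/α₀ = 2.953×10^-5 / 0.02051 = 1.440 mmol/kg
[CO3²⁻] = α₂·DIC; α₂ = 0.04188, so [CO3²⁻] = 0.04188 × 1.440 = 0.0603 mmol/kg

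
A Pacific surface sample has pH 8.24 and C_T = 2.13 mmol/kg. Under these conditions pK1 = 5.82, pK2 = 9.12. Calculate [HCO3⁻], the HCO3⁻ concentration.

α₁ = 1 / (1 + [H⁺]/K1 + K2/[H⁺]) = 1 / (1 + 10^-2.42 + 10^-0.88)
   = 1 / (1 + 0.0038019 + 0.13183) = 1/1.1356 = 0.8806
[HCO3⁻] = α₁ × DIC = 0.8806 × 2.13 = 1.88 mmol/kg

[HCO3⁻] = 1.88 mmol/kg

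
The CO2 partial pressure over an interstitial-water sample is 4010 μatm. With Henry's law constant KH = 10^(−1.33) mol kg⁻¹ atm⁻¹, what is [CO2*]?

KH = 10^(−1.33) = 4.677×10^-2 mol kg⁻¹ atm⁻¹
[CO2*] = KH · pCO2 = 4.677×10^-2 × 4010×10^-6 atm = 1.88×10^-4 mol/kg

[CO2*] = 188 μmol/kg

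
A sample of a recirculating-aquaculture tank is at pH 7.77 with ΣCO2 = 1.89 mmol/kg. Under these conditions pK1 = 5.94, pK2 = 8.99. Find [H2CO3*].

[CO2*] = 0.0260 mmol/kg

α₀ = 1 / (1 + K1/[H⁺] + K1K2/[H⁺]²) = 1 / (1 + 10^+1.83 + 10^+0.61)
   = 1 / (1 + 67.608 + 4.0738) = 1/72.682 = 0.01376
[CO2*] = α₀ × DIC = 0.01376 × 1.89 = 0.0260 mmol/kg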